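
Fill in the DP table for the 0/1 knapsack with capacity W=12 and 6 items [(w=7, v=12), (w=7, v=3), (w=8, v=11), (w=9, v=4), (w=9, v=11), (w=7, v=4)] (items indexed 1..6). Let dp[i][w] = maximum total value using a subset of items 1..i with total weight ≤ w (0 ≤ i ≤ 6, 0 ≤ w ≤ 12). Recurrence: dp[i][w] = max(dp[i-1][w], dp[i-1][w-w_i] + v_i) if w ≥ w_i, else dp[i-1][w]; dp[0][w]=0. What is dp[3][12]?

12

i\w   0   1   2   3   4   5   6   7   8   9  10  11  12
  0   0   0   0   0   0   0   0   0   0   0   0   0   0
  1   0   0   0   0   0   0   0  12  12  12  12  12  12
  2   0   0   0   0   0   0   0  12  12  12  12  12  12
  3   0   0   0   0   0   0   0  12  12  12  12  12  12
  4   0   0   0   0   0   0   0  12  12  12  12  12  12
  5   0   0   0   0   0   0   0  12  12  12  12  12  12
  6   0   0   0   0   0   0   0  12  12  12  12  12  12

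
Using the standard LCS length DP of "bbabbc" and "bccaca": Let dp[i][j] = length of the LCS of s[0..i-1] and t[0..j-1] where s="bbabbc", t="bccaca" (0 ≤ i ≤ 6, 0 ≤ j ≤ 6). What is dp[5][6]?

2

   ''  b  c  c  a  c  a
''  0  0  0  0  0  0  0
 b  0  1  1  1  1  1  1
 b  0  1  1  1  1  1  1
 a  0  1  1  1  2  2  2
 b  0  1  1  1  2  2  2
 b  0  1  1  1  2  2  2
 c  0  1  2  2  2  3  3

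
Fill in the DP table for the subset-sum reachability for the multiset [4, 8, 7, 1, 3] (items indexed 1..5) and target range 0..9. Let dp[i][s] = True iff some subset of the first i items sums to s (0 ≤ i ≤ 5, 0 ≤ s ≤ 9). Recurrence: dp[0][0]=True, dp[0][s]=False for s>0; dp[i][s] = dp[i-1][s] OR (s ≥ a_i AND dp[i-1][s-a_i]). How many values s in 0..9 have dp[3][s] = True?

i\s   0   1   2   3   4   5   6   7   8   9
  0   T   F   F   F   F   F   F   F   F   F
  1   T   F   F   F   T   F   F   F   F   F
  2   T   F   F   F   T   F   F   F   T   F
  3   T   F   F   F   T   F   F   T   T   F
  4   T   T   F   F   T   T   F   T   T   T
  5   T   T   F   T   T   T   F   T   T   T

4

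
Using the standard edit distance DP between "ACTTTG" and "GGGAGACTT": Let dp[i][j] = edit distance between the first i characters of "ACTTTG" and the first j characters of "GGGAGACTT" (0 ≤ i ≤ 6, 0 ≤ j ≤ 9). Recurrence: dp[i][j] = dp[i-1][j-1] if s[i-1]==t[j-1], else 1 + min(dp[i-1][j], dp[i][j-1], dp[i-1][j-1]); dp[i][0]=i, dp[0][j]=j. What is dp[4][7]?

   ''  G  G  G  A  G  A  C  T  T
''  0  1  2  3  4  5  6  7  8  9
 A  1  1  2  3  3  4  5  6  7  8
 C  2  2  2  3  4  4  5  5  6  7
 T  3  3  3  3  4  5  5  6  5  6
 T  4  4  4  4  4  5  6  6  6  5
 T  5  5  5  5  5  5  6  7  6  6
 G  6  5  5  5  6  5  6  7  7  7

6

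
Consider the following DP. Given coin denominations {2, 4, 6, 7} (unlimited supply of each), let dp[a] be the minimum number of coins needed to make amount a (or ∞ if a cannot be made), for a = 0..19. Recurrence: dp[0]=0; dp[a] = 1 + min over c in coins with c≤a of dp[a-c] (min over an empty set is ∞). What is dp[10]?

 a  0  1  2  3  4  5  6  7  8  9 10 11 12 13 14 15 16 17 18 19
dp  0  -  1  -  1  -  1  1  2  2  2  2  2  2  2  3  3  3  3  3
(- denotes ∞ / unreachable)

2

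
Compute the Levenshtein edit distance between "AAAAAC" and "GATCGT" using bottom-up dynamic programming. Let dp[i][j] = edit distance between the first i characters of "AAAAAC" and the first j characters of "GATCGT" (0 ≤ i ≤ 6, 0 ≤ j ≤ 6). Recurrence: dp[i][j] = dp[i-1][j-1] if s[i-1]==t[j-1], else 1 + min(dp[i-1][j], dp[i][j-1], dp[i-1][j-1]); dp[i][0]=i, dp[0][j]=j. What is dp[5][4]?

   ''  G  A  T  C  G  T
''  0  1  2  3  4  5  6
 A  1  1  1  2  3  4  5
 A  2  2  1  2  3  4  5
 A  3  3  2  2  3  4  5
 A  4  4  3  3  3  4  5
 A  5  5  4  4  4  4  5
 C  6  6  5  5  4  5  5

4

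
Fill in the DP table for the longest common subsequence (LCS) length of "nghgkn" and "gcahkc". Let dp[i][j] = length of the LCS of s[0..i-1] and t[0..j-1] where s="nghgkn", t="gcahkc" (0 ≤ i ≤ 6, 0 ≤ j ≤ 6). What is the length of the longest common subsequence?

   ''  g  c  a  h  k  c
''  0  0  0  0  0  0  0
 n  0  0  0  0  0  0  0
 g  0  1  1  1  1  1  1
 h  0  1  1  1  2  2  2
 g  0  1  1  1  2  2  2
 k  0  1  1  1  2  3  3
 n  0  1  1  1  2  3  3

3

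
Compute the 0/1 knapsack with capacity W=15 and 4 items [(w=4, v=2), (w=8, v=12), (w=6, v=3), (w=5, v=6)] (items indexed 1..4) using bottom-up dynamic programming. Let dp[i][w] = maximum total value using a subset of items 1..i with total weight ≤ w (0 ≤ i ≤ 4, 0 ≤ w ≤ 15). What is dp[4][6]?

i\w   0   1   2   3   4   5   6   7   8   9  10  11  12  13  14  15
  0   0   0   0   0   0   0   0   0   0   0   0   0   0   0   0   0
  1   0   0   0   0   2   2   2   2   2   2   2   2   2   2   2   2
  2   0   0   0   0   2   2   2   2  12  12  12  12  14  14  14  14
  3   0   0   0   0   2   2   3   3  12  12  12  12  14  14  15  15
  4   0   0   0   0   2   6   6   6  12  12  12  12  14  18  18  18

6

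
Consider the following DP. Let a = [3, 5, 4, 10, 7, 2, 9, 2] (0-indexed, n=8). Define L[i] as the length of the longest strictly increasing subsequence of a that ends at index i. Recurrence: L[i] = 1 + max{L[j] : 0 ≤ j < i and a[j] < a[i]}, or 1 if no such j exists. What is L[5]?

1

   i    0    1    2    3    4    5    6    7
a[i]    3    5    4   10    7    2    9    2
L[i]    1    2    2    3    3    1    4    1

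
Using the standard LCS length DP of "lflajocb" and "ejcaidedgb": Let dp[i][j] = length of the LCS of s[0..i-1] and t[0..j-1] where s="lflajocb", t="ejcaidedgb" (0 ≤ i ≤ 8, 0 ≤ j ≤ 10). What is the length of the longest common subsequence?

   ''  e  j  c  a  i  d  e  d  g  b
''  0  0  0  0  0  0  0  0  0  0  0
 l  0  0  0  0  0  0  0  0  0  0  0
 f  0  0  0  0  0  0  0  0  0  0  0
 l  0  0  0  0  0  0  0  0  0  0  0
 a  0  0  0  0  1  1  1  1  1  1  1
 j  0  0  1  1  1  1  1  1  1  1  1
 o  0  0  1  1  1  1  1  1  1  1  1
 c  0  0  1  2  2  2  2  2  2  2  2
 b  0  0  1  2  2  2  2  2  2  2  3

3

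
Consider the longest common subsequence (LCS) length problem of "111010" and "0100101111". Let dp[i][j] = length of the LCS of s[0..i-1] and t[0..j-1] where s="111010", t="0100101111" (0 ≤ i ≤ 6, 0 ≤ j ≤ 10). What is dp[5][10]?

   ''  0  1  0  0  1  0  1  1  1  1
''  0  0  0  0  0  0  0  0  0  0  0
 1  0  0  1  1  1  1  1  1  1  1  1
 1  0  0  1  1  1  2  2  2  2  2  2
 1  0  0  1  1  1  2  2  3  3  3  3
 0  0  1  1  2  2  2  3  3  3  3  3
 1  0  1  2  2  2  3  3  4  4  4  4
 0  0  1  2  3  3  3  4  4  4  4  4

4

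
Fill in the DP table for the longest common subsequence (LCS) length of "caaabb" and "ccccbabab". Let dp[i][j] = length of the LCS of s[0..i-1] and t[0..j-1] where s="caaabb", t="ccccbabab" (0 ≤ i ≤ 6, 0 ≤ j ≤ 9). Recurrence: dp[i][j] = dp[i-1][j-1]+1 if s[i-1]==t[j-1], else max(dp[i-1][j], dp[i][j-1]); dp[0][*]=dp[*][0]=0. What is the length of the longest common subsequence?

4

   ''  c  c  c  c  b  a  b  a  b
''  0  0  0  0  0  0  0  0  0  0
 c  0  1  1  1  1  1  1  1  1  1
 a  0  1  1  1  1  1  2  2  2  2
 a  0  1  1  1  1  1  2  2  3  3
 a  0  1  1  1  1  1  2  2  3  3
 b  0  1  1  1  1  2  2  3  3  4
 b  0  1  1  1  1  2  2  3  3  4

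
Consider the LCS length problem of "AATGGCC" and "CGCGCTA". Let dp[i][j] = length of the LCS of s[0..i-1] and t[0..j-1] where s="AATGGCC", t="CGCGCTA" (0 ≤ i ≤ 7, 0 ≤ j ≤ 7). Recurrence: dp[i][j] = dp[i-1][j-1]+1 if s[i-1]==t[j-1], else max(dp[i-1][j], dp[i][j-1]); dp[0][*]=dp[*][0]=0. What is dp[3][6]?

1

   ''  C  G  C  G  C  T  A
''  0  0  0  0  0  0  0  0
 A  0  0  0  0  0  0  0  1
 A  0  0  0  0  0  0  0  1
 T  0  0  0  0  0  0  1  1
 G  0  0  1  1  1  1  1  1
 G  0  0  1  1  2  2  2  2
 C  0  1  1  2  2  3  3  3
 C  0  1  1  2  2  3  3  3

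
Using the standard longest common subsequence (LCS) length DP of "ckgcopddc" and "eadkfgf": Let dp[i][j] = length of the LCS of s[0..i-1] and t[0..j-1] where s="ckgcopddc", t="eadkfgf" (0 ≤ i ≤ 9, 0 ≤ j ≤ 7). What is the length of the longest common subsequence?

2

   ''  e  a  d  k  f  g  f
''  0  0  0  0  0  0  0  0
 c  0  0  0  0  0  0  0  0
 k  0  0  0  0  1  1  1  1
 g  0  0  0  0  1  1  2  2
 c  0  0  0  0  1  1  2  2
 o  0  0  0  0  1  1  2  2
 p  0  0  0  0  1  1  2  2
 d  0  0  0  1  1  1  2  2
 d  0  0  0  1  1  1  2  2
 c  0  0  0  1  1  1  2  2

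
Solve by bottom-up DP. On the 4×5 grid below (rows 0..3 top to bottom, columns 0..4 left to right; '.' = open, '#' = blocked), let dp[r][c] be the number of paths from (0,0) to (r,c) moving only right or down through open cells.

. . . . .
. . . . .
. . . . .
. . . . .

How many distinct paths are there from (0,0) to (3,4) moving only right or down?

r\c   0   1   2   3   4
  0   1   1   1   1   1
  1   1   2   3   4   5
  2   1   3   6  10  15
  3   1   4  10  20  35

35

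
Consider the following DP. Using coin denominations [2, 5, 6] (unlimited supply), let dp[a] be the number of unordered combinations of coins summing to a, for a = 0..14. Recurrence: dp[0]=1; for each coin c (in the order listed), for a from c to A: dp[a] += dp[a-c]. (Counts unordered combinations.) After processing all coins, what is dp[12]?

4

after  coin     0     1     2     3     4     5     6     7     8     9    10    11    12    13    14
          2     1     0     1     0     1     0     1     0     1     0     1     0     1     0     1
          5     1     0     1     0     1     1     1     1     1     1     2     1     2     1     2
          6     1     0     1     0     1     1     2     1     2     1     3     2     4     2     4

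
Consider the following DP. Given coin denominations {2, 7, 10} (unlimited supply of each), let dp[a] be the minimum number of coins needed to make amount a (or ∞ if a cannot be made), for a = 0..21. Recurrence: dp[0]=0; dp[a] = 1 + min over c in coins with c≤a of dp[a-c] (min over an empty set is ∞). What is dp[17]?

 a  0  1  2  3  4  5  6  7  8  9 10 11 12 13 14 15 16 17 18 19 20 21
dp  0  -  1  -  2  -  3  1  4  2  1  3  2  4  2  5  3  2  4  3  2  3
(- denotes ∞ / unreachable)

2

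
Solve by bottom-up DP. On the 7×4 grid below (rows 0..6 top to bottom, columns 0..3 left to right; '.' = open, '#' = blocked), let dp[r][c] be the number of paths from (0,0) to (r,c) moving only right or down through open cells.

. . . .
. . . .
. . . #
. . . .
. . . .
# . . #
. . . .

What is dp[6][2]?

r\c   0   1   2   3
  0   1   1   1   1
  1   1   2   3   4
  2   1   3   6   0
  3   1   4  10  10
  4   1   5  15  25
  5   0   5  20   0
  6   0   5  25  25

25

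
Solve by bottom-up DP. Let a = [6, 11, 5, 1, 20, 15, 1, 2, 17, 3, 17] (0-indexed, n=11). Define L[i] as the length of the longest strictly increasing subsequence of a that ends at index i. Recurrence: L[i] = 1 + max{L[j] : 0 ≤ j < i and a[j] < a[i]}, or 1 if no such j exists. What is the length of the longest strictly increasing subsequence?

   i    0    1    2    3    4    5    6    7    8    9   10
a[i]    6   11    5    1   20   15    1    2   17    3   17
L[i]    1    2    1    1    3    3    1    2    4    3    4

4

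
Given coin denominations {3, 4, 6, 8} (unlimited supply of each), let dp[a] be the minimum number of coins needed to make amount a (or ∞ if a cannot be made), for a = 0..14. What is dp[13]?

3

 a  0  1  2  3  4  5  6  7  8  9 10 11 12 13 14
dp  0  -  -  1  1  -  1  2  1  2  2  2  2  3  2
(- denotes ∞ / unreachable)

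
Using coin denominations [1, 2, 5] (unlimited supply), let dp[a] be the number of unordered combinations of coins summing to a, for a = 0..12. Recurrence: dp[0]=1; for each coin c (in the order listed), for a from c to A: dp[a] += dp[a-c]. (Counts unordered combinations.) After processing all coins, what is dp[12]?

after  coin     0     1     2     3     4     5     6     7     8     9    10    11    12
          1     1     1     1     1     1     1     1     1     1     1     1     1     1
          2     1     1     2     2     3     3     4     4     5     5     6     6     7
          5     1     1     2     2     3     4     5     6     7     8    10    11    13

13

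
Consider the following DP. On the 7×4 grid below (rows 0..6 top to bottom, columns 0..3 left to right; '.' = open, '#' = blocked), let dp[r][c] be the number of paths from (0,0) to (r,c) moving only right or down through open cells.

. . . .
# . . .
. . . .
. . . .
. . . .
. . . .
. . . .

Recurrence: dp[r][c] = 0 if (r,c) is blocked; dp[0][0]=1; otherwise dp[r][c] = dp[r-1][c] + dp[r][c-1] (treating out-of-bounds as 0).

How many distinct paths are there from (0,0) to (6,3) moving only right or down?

r\c   0   1   2   3
  0   1   1   1   1
  1   0   1   2   3
  2   0   1   3   6
  3   0   1   4  10
  4   0   1   5  15
  5   0   1   6  21
  6   0   1   7  28

28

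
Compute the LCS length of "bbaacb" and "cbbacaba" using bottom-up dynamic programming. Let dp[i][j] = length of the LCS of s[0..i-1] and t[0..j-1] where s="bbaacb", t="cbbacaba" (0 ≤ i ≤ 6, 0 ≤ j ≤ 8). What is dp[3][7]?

3

   ''  c  b  b  a  c  a  b  a
''  0  0  0  0  0  0  0  0  0
 b  0  0  1  1  1  1  1  1  1
 b  0  0  1  2  2  2  2  2  2
 a  0  0  1  2  3  3  3  3  3
 a  0  0  1  2  3  3  4  4  4
 c  0  1  1  2  3  4  4  4  4
 b  0  1  2  2  3  4  4  5  5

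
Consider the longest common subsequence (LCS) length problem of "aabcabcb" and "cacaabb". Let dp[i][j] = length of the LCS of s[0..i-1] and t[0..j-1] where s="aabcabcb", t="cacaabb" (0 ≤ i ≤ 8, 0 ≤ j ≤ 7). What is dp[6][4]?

   ''  c  a  c  a  a  b  b
''  0  0  0  0  0  0  0  0
 a  0  0  1  1  1  1  1  1
 a  0  0  1  1  2  2  2  2
 b  0  0  1  1  2  2  3  3
 c  0  1  1  2  2  2  3  3
 a  0  1  2  2  3  3  3  3
 b  0  1  2  2  3  3  4  4
 c  0  1  2  3  3  3  4  4
 b  0  1  2  3  3  3  4  5

3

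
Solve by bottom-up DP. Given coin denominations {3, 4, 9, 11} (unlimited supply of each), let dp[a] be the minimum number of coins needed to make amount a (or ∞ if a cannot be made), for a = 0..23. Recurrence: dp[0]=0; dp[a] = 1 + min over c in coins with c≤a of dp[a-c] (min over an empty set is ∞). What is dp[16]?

3

 a  0  1  2  3  4  5  6  7  8  9 10 11 12 13 14 15 16 17 18 19 20 21 22 23
dp  0  -  -  1  1  -  2  2  2  1  3  1  2  2  2  2  3  3  2  3  2  3  2  3
(- denotes ∞ / unreachable)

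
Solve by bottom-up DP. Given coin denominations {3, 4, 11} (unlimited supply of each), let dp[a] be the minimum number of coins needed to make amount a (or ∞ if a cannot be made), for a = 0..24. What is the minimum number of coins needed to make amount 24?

5

 a  0  1  2  3  4  5  6  7  8  9 10 11 12 13 14 15 16 17 18 19 20 21 22 23 24
dp  0  -  -  1  1  -  2  2  2  3  3  1  3  4  2  2  4  3  3  3  4  4  2  4  5
(- denotes ∞ / unreachable)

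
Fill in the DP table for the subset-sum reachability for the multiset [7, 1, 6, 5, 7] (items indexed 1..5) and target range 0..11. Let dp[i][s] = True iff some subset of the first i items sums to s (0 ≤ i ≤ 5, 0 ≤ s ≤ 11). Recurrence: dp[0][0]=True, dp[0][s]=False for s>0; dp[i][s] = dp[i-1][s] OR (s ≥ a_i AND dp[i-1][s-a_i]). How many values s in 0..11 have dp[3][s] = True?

i\s   0   1   2   3   4   5   6   7   8   9  10  11
  0   T   F   F   F   F   F   F   F   F   F   F   F
  1   T   F   F   F   F   F   F   T   F   F   F   F
  2   T   T   F   F   F   F   F   T   T   F   F   F
  3   T   T   F   F   F   F   T   T   T   F   F   F
  4   T   T   F   F   F   T   T   T   T   F   F   T
  5   T   T   F   F   F   T   T   T   T   F   F   T

5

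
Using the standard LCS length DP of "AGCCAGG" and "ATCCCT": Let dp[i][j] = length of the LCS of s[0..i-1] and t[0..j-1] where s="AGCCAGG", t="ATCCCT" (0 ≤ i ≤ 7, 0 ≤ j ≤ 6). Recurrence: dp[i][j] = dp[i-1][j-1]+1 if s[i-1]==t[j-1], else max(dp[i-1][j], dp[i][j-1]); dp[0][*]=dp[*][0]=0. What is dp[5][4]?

3

   ''  A  T  C  C  C  T
''  0  0  0  0  0  0  0
 A  0  1  1  1  1  1  1
 G  0  1  1  1  1  1  1
 C  0  1  1  2  2  2  2
 C  0  1  1  2  3  3  3
 A  0  1  1  2  3  3  3
 G  0  1  1  2  3  3  3
 G  0  1  1  2  3  3  3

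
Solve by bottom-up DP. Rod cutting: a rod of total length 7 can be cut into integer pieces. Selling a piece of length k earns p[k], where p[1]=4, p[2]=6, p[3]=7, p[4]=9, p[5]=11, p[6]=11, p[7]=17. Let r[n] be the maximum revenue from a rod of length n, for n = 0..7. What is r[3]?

12

   n    0    1    2    3    4    5    6    7
r[n]    0    4    8   12   16   20   24   28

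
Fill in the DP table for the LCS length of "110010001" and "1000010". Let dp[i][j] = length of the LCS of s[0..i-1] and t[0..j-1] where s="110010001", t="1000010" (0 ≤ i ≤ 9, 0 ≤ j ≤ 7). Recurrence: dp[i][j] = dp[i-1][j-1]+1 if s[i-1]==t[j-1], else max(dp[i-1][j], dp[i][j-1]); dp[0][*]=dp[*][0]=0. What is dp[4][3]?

   ''  1  0  0  0  0  1  0
''  0  0  0  0  0  0  0  0
 1  0  1  1  1  1  1  1  1
 1  0  1  1  1  1  1  2  2
 0  0  1  2  2  2  2  2  3
 0  0  1  2  3  3  3  3  3
 1  0  1  2  3  3  3  4  4
 0  0  1  2  3  4  4  4  5
 0  0  1  2  3  4  5  5  5
 0  0  1  2  3  4  5  5  6
 1  0  1  2  3  4  5  6  6

3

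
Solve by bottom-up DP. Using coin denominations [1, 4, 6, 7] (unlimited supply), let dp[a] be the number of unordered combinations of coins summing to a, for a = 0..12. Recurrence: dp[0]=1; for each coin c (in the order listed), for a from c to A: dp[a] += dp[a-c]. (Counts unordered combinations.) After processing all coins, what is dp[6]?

after  coin     0     1     2     3     4     5     6     7     8     9    10    11    12
          1     1     1     1     1     1     1     1     1     1     1     1     1     1
          4     1     1     1     1     2     2     2     2     3     3     3     3     4
          6     1     1     1     1     2     2     3     3     4     4     5     5     7
          7     1     1     1     1     2     2     3     4     5     5     6     7     9

3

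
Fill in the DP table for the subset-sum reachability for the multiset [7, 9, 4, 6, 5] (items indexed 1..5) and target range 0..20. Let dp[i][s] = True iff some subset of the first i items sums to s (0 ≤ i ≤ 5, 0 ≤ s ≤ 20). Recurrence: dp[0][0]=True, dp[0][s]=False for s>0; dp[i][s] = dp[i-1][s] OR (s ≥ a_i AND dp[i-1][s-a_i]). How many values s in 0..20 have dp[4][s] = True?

i\s   0   1   2   3   4   5   6   7   8   9  10  11  12  13  14  15  16  17  18  19  20
  0   T   F   F   F   F   F   F   F   F   F   F   F   F   F   F   F   F   F   F   F   F
  1   T   F   F   F   F   F   F   T   F   F   F   F   F   F   F   F   F   F   F   F   F
  2   T   F   F   F   F   F   F   T   F   T   F   F   F   F   F   F   T   F   F   F   F
  3   T   F   F   F   T   F   F   T   F   T   F   T   F   T   F   F   T   F   F   F   T
  4   T   F   F   F   T   F   T   T   F   T   T   T   F   T   F   T   T   T   F   T   T
  5   T   F   F   F   T   T   T   T   F   T   T   T   T   T   T   T   T   T   T   T   T

13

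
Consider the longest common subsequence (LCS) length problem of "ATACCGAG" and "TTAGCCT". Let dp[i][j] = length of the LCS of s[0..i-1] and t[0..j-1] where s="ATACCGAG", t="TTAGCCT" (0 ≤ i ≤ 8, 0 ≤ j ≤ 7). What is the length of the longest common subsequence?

   ''  T  T  A  G  C  C  T
''  0  0  0  0  0  0  0  0
 A  0  0  0  1  1  1  1  1
 T  0  1  1  1  1  1  1  2
 A  0  1  1  2  2  2  2  2
 C  0  1  1  2  2  3  3  3
 C  0  1  1  2  2  3  4  4
 G  0  1  1  2  3  3  4  4
 A  0  1  1  2  3  3  4  4
 G  0  1  1  2  3  3  4  4

4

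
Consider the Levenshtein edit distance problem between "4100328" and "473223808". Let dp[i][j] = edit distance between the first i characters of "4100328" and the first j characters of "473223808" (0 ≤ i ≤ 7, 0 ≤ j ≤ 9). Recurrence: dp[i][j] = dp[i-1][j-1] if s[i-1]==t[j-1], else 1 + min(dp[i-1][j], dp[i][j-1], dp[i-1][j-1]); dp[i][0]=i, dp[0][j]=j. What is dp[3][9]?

7

   ''  4  7  3  2  2  3  8  0  8
''  0  1  2  3  4  5  6  7  8  9
 4  1  0  1  2  3  4  5  6  7  8
 1  2  1  1  2  3  4  5  6  7  8
 0  3  2  2  2  3  4  5  6  6  7
 0  4  3  3  3  3  4  5  6  6  7
 3  5  4  4  3  4  4  4  5  6  7
 2  6  5  5  4  3  4  5  5  6  7
 8  7  6  6  5  4  4  5  5  6  6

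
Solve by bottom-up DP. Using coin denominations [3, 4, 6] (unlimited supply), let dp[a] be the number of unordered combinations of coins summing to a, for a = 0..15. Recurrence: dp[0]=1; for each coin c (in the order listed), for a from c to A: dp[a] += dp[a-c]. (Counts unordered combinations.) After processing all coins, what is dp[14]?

after  coin     0     1     2     3     4     5     6     7     8     9    10    11    12    13    14    15
          3     1     0     0     1     0     0     1     0     0     1     0     0     1     0     0     1
          4     1     0     0     1     1     0     1     1     1     1     1     1     2     1     1     2
          6     1     0     0     1     1     0     2     1     1     2     2     1     4     2     2     4

2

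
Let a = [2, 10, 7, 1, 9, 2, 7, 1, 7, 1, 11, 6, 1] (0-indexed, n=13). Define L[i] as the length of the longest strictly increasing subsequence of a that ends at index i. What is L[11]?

   i    0    1    2    3    4    5    6    7    8    9   10   11   12
a[i]    2   10    7    1    9    2    7    1    7    1   11    6    1
L[i]    1    2    2    1    3    2    3    1    3    1    4    3    1

3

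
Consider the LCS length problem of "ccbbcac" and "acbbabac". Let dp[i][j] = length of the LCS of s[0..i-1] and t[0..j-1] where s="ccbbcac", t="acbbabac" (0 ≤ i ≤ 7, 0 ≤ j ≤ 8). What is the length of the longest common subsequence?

   ''  a  c  b  b  a  b  a  c
''  0  0  0  0  0  0  0  0  0
 c  0  0  1  1  1  1  1  1  1
 c  0  0  1  1  1  1  1  1  2
 b  0  0  1  2  2  2  2  2  2
 b  0  0  1  2  3  3  3  3  3
 c  0  0  1  2  3  3  3  3  4
 a  0  1  1  2  3  4  4  4  4
 c  0  1  2  2  3  4  4  4  5

5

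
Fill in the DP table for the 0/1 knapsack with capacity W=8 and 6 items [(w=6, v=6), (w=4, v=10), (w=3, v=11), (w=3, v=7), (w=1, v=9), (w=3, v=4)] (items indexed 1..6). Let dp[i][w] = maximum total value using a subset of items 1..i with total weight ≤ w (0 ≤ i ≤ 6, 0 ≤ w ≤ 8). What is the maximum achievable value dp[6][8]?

30

i\w   0   1   2   3   4   5   6   7   8
  0   0   0   0   0   0   0   0   0   0
  1   0   0   0   0   0   0   6   6   6
  2   0   0   0   0  10  10  10  10  10
  3   0   0   0  11  11  11  11  21  21
  4   0   0   0  11  11  11  18  21  21
  5   0   9   9  11  20  20  20  27  30
  6   0   9   9  11  20  20  20  27  30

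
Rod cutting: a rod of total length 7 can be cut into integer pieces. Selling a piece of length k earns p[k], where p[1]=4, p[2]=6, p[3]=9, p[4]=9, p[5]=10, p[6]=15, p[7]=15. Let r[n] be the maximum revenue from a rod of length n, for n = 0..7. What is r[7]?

   n    0    1    2    3    4    5    6    7
r[n]    0    4    8   12   16   20   24   28

28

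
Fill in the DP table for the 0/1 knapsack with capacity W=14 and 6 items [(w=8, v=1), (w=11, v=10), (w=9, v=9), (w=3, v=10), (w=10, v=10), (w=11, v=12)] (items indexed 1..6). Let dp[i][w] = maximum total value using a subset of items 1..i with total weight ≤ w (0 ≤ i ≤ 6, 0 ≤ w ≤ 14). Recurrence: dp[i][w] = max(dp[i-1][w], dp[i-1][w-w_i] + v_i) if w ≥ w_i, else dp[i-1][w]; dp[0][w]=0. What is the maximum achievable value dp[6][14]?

i\w   0   1   2   3   4   5   6   7   8   9  10  11  12  13  14
  0   0   0   0   0   0   0   0   0   0   0   0   0   0   0   0
  1   0   0   0   0   0   0   0   0   1   1   1   1   1   1   1
  2   0   0   0   0   0   0   0   0   1   1   1  10  10  10  10
  3   0   0   0   0   0   0   0   0   1   9   9  10  10  10  10
  4   0   0   0  10  10  10  10  10  10  10  10  11  19  19  20
  5   0   0   0  10  10  10  10  10  10  10  10  11  19  20  20
  6   0   0   0  10  10  10  10  10  10  10  10  12  19  20  22

22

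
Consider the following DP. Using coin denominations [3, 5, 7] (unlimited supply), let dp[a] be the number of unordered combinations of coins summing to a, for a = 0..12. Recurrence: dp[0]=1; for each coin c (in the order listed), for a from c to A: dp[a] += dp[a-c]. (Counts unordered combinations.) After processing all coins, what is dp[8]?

1

after  coin     0     1     2     3     4     5     6     7     8     9    10    11    12
          3     1     0     0     1     0     0     1     0     0     1     0     0     1
          5     1     0     0     1     0     1     1     0     1     1     1     1     1
          7     1     0     0     1     0     1     1     1     1     1     2     1     2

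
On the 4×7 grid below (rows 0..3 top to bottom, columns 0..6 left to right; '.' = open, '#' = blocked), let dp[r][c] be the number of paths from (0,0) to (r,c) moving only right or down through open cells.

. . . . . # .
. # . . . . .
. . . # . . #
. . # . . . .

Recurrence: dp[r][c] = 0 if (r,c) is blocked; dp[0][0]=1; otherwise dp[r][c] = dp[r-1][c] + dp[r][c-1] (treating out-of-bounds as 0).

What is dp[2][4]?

r\c   0   1   2   3   4   5   6
  0   1   1   1   1   1   0   0
  1   1   0   1   2   3   3   3
  2   1   1   2   0   3   6   0
  3   1   2   0   0   3   9   9

3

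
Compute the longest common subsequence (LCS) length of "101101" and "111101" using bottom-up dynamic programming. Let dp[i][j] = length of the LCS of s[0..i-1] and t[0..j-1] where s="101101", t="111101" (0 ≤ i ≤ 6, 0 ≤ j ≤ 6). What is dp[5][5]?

   ''  1  1  1  1  0  1
''  0  0  0  0  0  0  0
 1  0  1  1  1  1  1  1
 0  0  1  1  1  1  2  2
 1  0  1  2  2  2  2  3
 1  0  1  2  3  3  3  3
 0  0  1  2  3  3  4  4
 1  0  1  2  3  4  4  5

4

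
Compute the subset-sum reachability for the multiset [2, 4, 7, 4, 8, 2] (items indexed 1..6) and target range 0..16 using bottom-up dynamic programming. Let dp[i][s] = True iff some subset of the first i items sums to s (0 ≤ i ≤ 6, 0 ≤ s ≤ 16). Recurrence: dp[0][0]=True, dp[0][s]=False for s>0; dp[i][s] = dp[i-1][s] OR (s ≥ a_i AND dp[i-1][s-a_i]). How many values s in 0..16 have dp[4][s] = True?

i\s   0   1   2   3   4   5   6   7   8   9  10  11  12  13  14  15  16
  0   T   F   F   F   F   F   F   F   F   F   F   F   F   F   F   F   F
  1   T   F   T   F   F   F   F   F   F   F   F   F   F   F   F   F   F
  2   T   F   T   F   T   F   T   F   F   F   F   F   F   F   F   F   F
  3   T   F   T   F   T   F   T   T   F   T   F   T   F   T   F   F   F
  4   T   F   T   F   T   F   T   T   T   T   T   T   F   T   F   T   F
  5   T   F   T   F   T   F   T   T   T   T   T   T   T   T   T   T   T
  6   T   F   T   F   T   F   T   T   T   T   T   T   T   T   T   T   T

11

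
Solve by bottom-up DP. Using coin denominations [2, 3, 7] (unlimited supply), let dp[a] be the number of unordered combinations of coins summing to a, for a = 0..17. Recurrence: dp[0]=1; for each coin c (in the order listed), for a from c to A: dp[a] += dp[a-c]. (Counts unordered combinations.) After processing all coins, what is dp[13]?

after  coin     0     1     2     3     4     5     6     7     8     9    10    11    12    13    14    15    16    17
          2     1     0     1     0     1     0     1     0     1     0     1     0     1     0     1     0     1     0
          3     1     0     1     1     1     1     2     1     2     2     2     2     3     2     3     3     3     3
          7     1     0     1     1     1     1     2     2     2     3     3     3     4     4     5     5     6     6

4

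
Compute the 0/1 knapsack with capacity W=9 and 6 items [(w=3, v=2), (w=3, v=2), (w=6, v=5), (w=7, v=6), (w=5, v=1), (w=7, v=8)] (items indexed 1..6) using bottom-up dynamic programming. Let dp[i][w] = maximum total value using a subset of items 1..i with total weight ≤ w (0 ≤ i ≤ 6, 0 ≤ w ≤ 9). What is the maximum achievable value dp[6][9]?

8

i\w   0   1   2   3   4   5   6   7   8   9
  0   0   0   0   0   0   0   0   0   0   0
  1   0   0   0   2   2   2   2   2   2   2
  2   0   0   0   2   2   2   4   4   4   4
  3   0   0   0   2   2   2   5   5   5   7
  4   0   0   0   2   2   2   5   6   6   7
  5   0   0   0   2   2   2   5   6   6   7
  6   0   0   0   2   2   2   5   8   8   8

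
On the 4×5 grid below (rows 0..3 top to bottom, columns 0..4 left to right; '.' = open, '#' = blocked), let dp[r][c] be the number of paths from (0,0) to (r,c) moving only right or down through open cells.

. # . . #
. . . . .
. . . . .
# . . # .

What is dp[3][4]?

5

r\c   0   1   2   3   4
  0   1   0   0   0   0
  1   1   1   1   1   1
  2   1   2   3   4   5
  3   0   2   5   0   5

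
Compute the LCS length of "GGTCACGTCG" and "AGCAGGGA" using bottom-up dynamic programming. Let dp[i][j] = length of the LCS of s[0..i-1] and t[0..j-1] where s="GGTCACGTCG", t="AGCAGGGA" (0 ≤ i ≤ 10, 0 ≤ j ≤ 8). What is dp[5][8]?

3

   ''  A  G  C  A  G  G  G  A
''  0  0  0  0  0  0  0  0  0
 G  0  0  1  1  1  1  1  1  1
 G  0  0  1  1  1  2  2  2  2
 T  0  0  1  1  1  2  2  2  2
 C  0  0  1  2  2  2  2  2  2
 A  0  1  1  2  3  3  3  3  3
 C  0  1  1  2  3  3  3  3  3
 G  0  1  2  2  3  4  4  4  4
 T  0  1  2  2  3  4  4  4  4
 C  0  1  2  3  3  4  4  4  4
 G  0  1  2  3  3  4  5  5  5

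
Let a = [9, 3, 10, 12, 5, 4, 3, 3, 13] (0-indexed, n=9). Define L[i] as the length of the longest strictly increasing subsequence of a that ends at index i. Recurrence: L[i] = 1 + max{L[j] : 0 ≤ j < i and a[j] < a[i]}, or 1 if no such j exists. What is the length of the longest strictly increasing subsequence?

4

   i    0    1    2    3    4    5    6    7    8
a[i]    9    3   10   12    5    4    3    3   13
L[i]    1    1    2    3    2    2    1    1    4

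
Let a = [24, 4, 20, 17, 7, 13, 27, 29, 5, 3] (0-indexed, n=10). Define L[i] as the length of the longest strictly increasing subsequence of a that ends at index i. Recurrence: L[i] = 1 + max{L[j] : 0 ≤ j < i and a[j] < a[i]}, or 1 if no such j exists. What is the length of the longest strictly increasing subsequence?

5

   i    0    1    2    3    4    5    6    7    8    9
a[i]   24    4   20   17    7   13   27   29    5    3
L[i]    1    1    2    2    2    3    4    5    2    1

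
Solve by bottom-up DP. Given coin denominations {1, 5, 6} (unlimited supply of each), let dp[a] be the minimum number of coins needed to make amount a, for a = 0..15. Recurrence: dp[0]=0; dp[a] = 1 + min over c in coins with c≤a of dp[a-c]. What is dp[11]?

 a  0  1  2  3  4  5  6  7  8  9 10 11 12 13 14 15
dp  0  1  2  3  4  1  1  2  3  4  2  2  2  3  4  3

2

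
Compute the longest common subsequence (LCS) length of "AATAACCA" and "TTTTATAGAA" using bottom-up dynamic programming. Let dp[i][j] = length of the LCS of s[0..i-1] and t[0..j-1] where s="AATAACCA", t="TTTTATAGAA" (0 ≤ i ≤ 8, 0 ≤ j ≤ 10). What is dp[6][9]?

4

   ''  T  T  T  T  A  T  A  G  A  A
''  0  0  0  0  0  0  0  0  0  0  0
 A  0  0  0  0  0  1  1  1  1  1  1
 A  0  0  0  0  0  1  1  2  2  2  2
 T  0  1  1  1  1  1  2  2  2  2  2
 A  0  1  1  1  1  2  2  3  3  3  3
 A  0  1  1  1  1  2  2  3  3  4  4
 C  0  1  1  1  1  2  2  3  3  4  4
 C  0  1  1  1  1  2  2  3  3  4  4
 A  0  1  1  1  1  2  2  3  3  4  5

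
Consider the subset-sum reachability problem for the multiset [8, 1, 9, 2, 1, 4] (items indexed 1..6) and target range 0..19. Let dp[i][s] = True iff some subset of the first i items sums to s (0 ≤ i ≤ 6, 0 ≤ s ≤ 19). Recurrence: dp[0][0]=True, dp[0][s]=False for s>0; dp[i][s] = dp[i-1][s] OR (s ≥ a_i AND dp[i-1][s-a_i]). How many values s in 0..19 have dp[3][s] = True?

i\s   0   1   2   3   4   5   6   7   8   9  10  11  12  13  14  15  16  17  18  19
  0   T   F   F   F   F   F   F   F   F   F   F   F   F   F   F   F   F   F   F   F
  1   T   F   F   F   F   F   F   F   T   F   F   F   F   F   F   F   F   F   F   F
  2   T   T   F   F   F   F   F   F   T   T   F   F   F   F   F   F   F   F   F   F
  3   T   T   F   F   F   F   F   F   T   T   T   F   F   F   F   F   F   T   T   F
  4   T   T   T   T   F   F   F   F   T   T   T   T   T   F   F   F   F   T   T   T
  5   T   T   T   T   T   F   F   F   T   T   T   T   T   T   F   F   F   T   T   T
  6   T   T   T   T   T   T   T   T   T   T   T   T   T   T   T   T   T   T   T   T

7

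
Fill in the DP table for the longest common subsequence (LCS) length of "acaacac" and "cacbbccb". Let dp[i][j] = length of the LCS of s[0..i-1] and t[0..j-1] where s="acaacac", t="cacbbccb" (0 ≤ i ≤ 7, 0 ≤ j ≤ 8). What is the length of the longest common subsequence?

4

   ''  c  a  c  b  b  c  c  b
''  0  0  0  0  0  0  0  0  0
 a  0  0  1  1  1  1  1  1  1
 c  0  1  1  2  2  2  2  2  2
 a  0  1  2  2  2  2  2  2  2
 a  0  1  2  2  2  2  2  2  2
 c  0  1  2  3  3  3  3  3  3
 a  0  1  2  3  3  3  3  3  3
 c  0  1  2  3  3  3  4  4  4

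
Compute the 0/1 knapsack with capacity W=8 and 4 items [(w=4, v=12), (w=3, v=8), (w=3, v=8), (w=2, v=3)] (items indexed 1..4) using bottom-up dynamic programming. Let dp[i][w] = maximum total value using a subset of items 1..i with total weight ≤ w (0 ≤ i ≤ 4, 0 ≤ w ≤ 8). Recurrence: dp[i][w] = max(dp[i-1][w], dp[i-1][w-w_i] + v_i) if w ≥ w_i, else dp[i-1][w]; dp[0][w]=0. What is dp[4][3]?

8

i\w   0   1   2   3   4   5   6   7   8
  0   0   0   0   0   0   0   0   0   0
  1   0   0   0   0  12  12  12  12  12
  2   0   0   0   8  12  12  12  20  20
  3   0   0   0   8  12  12  16  20  20
  4   0   0   3   8  12  12  16  20  20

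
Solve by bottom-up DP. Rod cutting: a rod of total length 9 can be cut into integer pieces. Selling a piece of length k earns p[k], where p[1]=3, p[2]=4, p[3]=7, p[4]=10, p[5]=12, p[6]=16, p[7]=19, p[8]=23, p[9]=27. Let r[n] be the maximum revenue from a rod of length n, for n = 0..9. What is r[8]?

   n    0    1    2    3    4    5    6    7    8    9
r[n]    0    3    6    9   12   15   18   21   24   27

24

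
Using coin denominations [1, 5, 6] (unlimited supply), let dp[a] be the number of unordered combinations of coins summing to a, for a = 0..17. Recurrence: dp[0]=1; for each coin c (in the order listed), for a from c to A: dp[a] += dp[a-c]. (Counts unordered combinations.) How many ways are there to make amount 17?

after  coin     0     1     2     3     4     5     6     7     8     9    10    11    12    13    14    15    16    17
          1     1     1     1     1     1     1     1     1     1     1     1     1     1     1     1     1     1     1
          5     1     1     1     1     1     2     2     2     2     2     3     3     3     3     3     4     4     4
          6     1     1     1     1     1     2     3     3     3     3     4     5     6     6     6     7     8     9

9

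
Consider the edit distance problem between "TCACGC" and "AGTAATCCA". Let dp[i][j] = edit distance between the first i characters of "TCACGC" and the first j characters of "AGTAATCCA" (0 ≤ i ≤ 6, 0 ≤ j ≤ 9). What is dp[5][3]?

4

   ''  A  G  T  A  A  T  C  C  A
''  0  1  2  3  4  5  6  7  8  9
 T  1  1  2  2  3  4  5  6  7  8
 C  2  2  2  3  3  4  5  5  6  7
 A  3  2  3  3  3  3  4  5  6  6
 C  4  3  3  4  4  4  4  4  5  6
 G  5  4  3  4  5  5  5  5  5  6
 C  6  5  4  4  5  6  6  5  5  6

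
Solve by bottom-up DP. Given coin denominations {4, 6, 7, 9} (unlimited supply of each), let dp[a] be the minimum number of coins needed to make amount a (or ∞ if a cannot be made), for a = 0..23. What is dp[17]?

3

 a  0  1  2  3  4  5  6  7  8  9 10 11 12 13 14 15 16 17 18 19 20 21 22 23
dp  0  -  -  -  1  -  1  1  2  1  2  2  2  2  2  2  2  3  2  3  3  3  3  3
(- denotes ∞ / unreachable)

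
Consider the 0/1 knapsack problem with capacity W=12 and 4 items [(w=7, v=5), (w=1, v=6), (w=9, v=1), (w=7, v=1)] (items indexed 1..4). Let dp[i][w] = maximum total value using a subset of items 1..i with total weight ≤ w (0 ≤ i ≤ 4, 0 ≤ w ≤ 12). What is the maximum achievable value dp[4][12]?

i\w   0   1   2   3   4   5   6   7   8   9  10  11  12
  0   0   0   0   0   0   0   0   0   0   0   0   0   0
  1   0   0   0   0   0   0   0   5   5   5   5   5   5
  2   0   6   6   6   6   6   6   6  11  11  11  11  11
  3   0   6   6   6   6   6   6   6  11  11  11  11  11
  4   0   6   6   6   6   6   6   6  11  11  11  11  11

11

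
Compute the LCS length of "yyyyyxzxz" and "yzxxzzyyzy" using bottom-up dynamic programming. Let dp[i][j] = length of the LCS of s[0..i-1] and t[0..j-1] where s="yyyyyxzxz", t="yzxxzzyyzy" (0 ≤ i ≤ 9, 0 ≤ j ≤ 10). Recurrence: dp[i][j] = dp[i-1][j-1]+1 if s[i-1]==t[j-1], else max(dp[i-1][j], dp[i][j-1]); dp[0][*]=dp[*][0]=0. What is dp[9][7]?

   ''  y  z  x  x  z  z  y  y  z  y
''  0  0  0  0  0  0  0  0  0  0  0
 y  0  1  1  1  1  1  1  1  1  1  1
 y  0  1  1  1  1  1  1  2  2  2  2
 y  0  1  1  1  1  1  1  2  3  3  3
 y  0  1  1  1  1  1  1  2  3  3  4
 y  0  1  1  1  1  1  1  2  3  3  4
 x  0  1  1  2  2  2  2  2  3  3  4
 z  0  1  2  2  2  3  3  3  3  4  4
 x  0  1  2  3  3  3  3  3  3  4  4
 z  0  1  2  3  3  4  4  4  4  4  4

4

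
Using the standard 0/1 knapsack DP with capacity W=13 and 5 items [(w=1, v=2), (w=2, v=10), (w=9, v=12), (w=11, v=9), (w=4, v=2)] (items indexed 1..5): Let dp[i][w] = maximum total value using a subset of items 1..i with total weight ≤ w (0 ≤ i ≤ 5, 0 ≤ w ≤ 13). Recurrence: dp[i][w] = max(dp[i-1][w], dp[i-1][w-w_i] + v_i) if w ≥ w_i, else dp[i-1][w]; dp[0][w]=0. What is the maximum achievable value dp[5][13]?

24

i\w   0   1   2   3   4   5   6   7   8   9  10  11  12  13
  0   0   0   0   0   0   0   0   0   0   0   0   0   0   0
  1   0   2   2   2   2   2   2   2   2   2   2   2   2   2
  2   0   2  10  12  12  12  12  12  12  12  12  12  12  12
  3   0   2  10  12  12  12  12  12  12  12  14  22  24  24
  4   0   2  10  12  12  12  12  12  12  12  14  22  24  24
  5   0   2  10  12  12  12  12  14  14  14  14  22  24  24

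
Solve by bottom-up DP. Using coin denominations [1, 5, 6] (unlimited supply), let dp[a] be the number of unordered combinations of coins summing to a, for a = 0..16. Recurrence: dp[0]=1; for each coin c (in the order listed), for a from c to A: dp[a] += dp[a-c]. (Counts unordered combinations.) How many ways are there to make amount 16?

after  coin     0     1     2     3     4     5     6     7     8     9    10    11    12    13    14    15    16
          1     1     1     1     1     1     1     1     1     1     1     1     1     1     1     1     1     1
          5     1     1     1     1     1     2     2     2     2     2     3     3     3     3     3     4     4
          6     1     1     1     1     1     2     3     3     3     3     4     5     6     6     6     7     8

8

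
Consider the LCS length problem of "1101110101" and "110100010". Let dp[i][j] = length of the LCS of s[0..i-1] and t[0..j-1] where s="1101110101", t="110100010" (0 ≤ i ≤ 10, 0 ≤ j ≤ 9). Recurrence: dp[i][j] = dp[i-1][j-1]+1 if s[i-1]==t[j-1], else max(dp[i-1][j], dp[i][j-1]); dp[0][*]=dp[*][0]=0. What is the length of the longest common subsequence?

   ''  1  1  0  1  0  0  0  1  0
''  0  0  0  0  0  0  0  0  0  0
 1  0  1  1  1  1  1  1  1  1  1
 1  0  1  2  2  2  2  2  2  2  2
 0  0  1  2  3  3  3  3  3  3  3
 1  0  1  2  3  4  4  4  4  4  4
 1  0  1  2  3  4  4  4  4  5  5
 1  0  1  2  3  4  4  4  4  5  5
 0  0  1  2  3  4  5  5  5  5  6
 1  0  1  2  3  4  5  5  5  6  6
 0  0  1  2  3  4  5  6  6  6  7
 1  0  1  2  3  4  5  6  6  7  7

7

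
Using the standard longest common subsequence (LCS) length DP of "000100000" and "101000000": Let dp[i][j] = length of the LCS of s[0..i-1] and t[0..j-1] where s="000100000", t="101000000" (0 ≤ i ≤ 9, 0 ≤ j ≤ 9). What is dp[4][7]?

   ''  1  0  1  0  0  0  0  0  0
''  0  0  0  0  0  0  0  0  0  0
 0  0  0  1  1  1  1  1  1  1  1
 0  0  0  1  1  2  2  2  2  2  2
 0  0  0  1  1  2  3  3  3  3  3
 1  0  1  1  2  2  3  3  3  3  3
 0  0  1  2  2  3  3  4  4  4  4
 0  0  1  2  2  3  4  4  5  5  5
 0  0  1  2  2  3  4  5  5  6  6
 0  0  1  2  2  3  4  5  6  6  7
 0  0  1  2  2  3  4  5  6  7  7

3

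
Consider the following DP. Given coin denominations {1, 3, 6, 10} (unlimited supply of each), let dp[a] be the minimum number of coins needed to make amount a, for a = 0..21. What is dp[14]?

3

 a  0  1  2  3  4  5  6  7  8  9 10 11 12 13 14 15 16 17 18 19 20 21
dp  0  1  2  1  2  3  1  2  3  2  1  2  2  2  3  3  2  3  3  3  2  3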